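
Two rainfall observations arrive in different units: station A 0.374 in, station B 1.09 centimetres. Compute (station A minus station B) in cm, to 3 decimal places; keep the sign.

-0.140 cm

station A: 0.374 in = 0.94996 cm.
Difference: 0.94996 − 1.09000 = -0.140 cm.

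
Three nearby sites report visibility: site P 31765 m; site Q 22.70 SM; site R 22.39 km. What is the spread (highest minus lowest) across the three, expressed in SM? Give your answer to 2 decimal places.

8.79 SM

site P: 31765 m = 19.7379 SM.
site R: 22.39 km = 13.9125 SM.
Spread: 22.7000 − 13.9125 = 8.79 SM.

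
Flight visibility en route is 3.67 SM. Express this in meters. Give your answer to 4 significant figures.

5906 m

1 SM = 1609.34 m, so 3.67 × 1609.34 = 5906 m.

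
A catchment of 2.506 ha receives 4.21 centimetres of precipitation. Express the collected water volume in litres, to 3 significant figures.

Depth: 4.21 cm × 10 = 42.1 mm.
Area: 2.506 ha = 25060 m².
1 mm over 1 m² is 1 L, so volume = 42.1 × 25060 = 1055026 L ≈ 1060000 L.

1060000 litres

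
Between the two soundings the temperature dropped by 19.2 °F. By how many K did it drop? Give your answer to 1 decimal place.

A change of 1 °C equals a change of 1.8 °F: ΔK = 19.2 × 0.5556 = 10.7 K.

10.7 K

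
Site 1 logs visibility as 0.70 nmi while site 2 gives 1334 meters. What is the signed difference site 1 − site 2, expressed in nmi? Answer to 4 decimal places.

-0.0203 nmi

site 2: 1334 m = 0.720302 nmi.
Difference: 0.700000 − 0.720302 = -0.0203 nmi.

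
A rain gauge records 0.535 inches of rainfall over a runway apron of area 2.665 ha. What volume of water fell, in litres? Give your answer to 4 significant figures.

Depth: 0.535 in × 25.4 = 13.589 mm.
Area: 2.665 ha = 26650 m².
1 mm over 1 m² is 1 L, so volume = 13.589 × 26650 = 362146.85 L ≈ 362100 L.

362100 litres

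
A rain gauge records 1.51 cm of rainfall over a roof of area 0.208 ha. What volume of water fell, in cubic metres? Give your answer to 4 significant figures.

Depth: 1.51 cm × 10 = 15.1 mm.
Area: 0.208 ha = 2080 m².
1 mm over 1 m² is 1 L, so volume = 15.1 × 2080 = 31408 L = 31.41 m³.

31.41 cubic metres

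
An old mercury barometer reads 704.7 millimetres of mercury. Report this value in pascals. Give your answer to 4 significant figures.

93950 Pa

1 mmHg = 133.322 Pa, so 704.7 × 133.322 = 93950 Pa.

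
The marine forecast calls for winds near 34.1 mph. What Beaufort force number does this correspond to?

34.1 mph = 15.2 m/s, which is Beaufort 7 (near gale, 13.9–17.1 m/s).

Beaufort force 7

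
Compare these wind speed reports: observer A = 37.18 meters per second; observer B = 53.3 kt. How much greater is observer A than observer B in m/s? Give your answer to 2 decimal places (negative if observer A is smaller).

9.76 m/s

observer B: 53.3 kt = 27.4199 m/s.
Difference: 37.1800 − 27.4199 = 9.76 m/s.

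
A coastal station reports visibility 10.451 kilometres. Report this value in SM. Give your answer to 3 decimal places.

1 km = 0.621371 SM, so 10.451 × 0.621371 = 6.494 SM.

6.494 SM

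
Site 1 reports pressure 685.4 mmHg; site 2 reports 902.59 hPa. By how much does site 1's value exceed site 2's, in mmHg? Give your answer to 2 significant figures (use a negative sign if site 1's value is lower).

site 2: 902.59 hPa = 676.998 mmHg.
Difference: 685.400 − 676.998 = 8.4 mmHg.

8.4 mmHg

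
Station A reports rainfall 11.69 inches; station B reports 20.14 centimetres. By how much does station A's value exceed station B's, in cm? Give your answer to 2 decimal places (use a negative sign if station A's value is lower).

station A: 11.69 in = 29.6926 cm.
Difference: 29.6926 − 20.1400 = 9.55 cm.

9.55 cm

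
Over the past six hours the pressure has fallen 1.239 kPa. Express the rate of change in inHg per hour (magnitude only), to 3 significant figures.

1.239 kPa / 6 h × 0.2953 inHg/kPa = 0.0610 inHg/h.

0.0610 inHg per hour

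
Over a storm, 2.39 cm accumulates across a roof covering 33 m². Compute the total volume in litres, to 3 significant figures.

Depth: 2.39 cm × 10 = 23.9 mm.
1 mm over 1 m² is 1 L, so volume = 23.9 × 33 = 788.7 L ≈ 789 L.

789 litres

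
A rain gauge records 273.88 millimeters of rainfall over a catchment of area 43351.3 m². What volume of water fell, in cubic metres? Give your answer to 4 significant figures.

1 mm over 1 m² is 1 L, so volume = 273.88 × 43351.3 = 11873054 L = 11870 m³.

11870 cubic metres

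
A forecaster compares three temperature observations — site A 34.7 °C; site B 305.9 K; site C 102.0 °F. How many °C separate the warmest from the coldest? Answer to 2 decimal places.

6.14 °C

site B: 305.9 K = 32.750 °C.
site C: 102.0 °F = 38.889 °C.
Spread: 38.889 − 32.750 = 6.139 °C.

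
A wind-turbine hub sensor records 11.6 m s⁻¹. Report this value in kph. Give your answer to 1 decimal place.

1 m/s = 3.6 km/h, so 11.6 × 3.6 = 41.8 km/h.

41.8 km/h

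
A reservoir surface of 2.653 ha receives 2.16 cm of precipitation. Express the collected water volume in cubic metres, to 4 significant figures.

Depth: 2.16 cm × 10 = 21.6 mm.
Area: 2.653 ha = 26530 m².
1 mm over 1 m² is 1 L, so volume = 21.6 × 26530 = 573048 L = 573.0 m³.

573.0 cubic metres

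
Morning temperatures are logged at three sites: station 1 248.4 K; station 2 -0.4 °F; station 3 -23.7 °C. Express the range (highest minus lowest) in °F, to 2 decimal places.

12.15 °F

station 1: 248.4 K = -24.750 °C.
station 2: -0.4 °F = -18.000 °C.
Spread: (-18.000) − (-24.750) = 6.750 °C = 12.15 °F.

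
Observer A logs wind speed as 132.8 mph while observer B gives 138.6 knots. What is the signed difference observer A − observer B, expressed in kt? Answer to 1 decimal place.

observer A: 132.8 mph = 115.400 kt.
Difference: 115.400 − 138.600 = -23.2 kt.

-23.2 kt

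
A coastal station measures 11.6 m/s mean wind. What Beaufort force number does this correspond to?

Beaufort force 6

11.6 m/s lies in the Beaufort 6 band (strong breeze, 10.8–13.8 m/s).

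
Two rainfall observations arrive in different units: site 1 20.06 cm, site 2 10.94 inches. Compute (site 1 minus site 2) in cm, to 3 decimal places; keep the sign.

site 2: 10.94 in = 27.78760 cm.
Difference: 20.06000 − 27.78760 = -7.728 cm.

-7.728 cm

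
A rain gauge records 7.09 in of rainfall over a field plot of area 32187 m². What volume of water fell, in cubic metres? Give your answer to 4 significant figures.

Depth: 7.09 in × 25.4 = 180.086 mm.
1 mm over 1 m² is 1 L, so volume = 180.086 × 32187 = 5796428.1 L = 5796 m³.

5796 cubic metres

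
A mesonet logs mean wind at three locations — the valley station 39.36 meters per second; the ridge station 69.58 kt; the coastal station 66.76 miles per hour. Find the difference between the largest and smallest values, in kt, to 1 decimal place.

18.5 kt

the valley station: 39.36 m/s = 76.510 kt.
the coastal station: 66.76 mph = 58.013 kt.
Spread: 76.510 − 58.013 = 18.5 kt.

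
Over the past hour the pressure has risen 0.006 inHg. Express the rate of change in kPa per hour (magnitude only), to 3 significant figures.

0.0203 kPa per hour

0.006 inHg / 1 h × 3.38639 kPa/inHg = 0.0203 kPa/h.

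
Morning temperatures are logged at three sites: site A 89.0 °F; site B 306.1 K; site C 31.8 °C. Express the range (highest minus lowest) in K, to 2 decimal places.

site A: 89.0 °F = 31.667 °C.
site B: 306.1 K = 32.950 °C.
Spread: 32.950 − 31.667 = 1.283 °C.

1.28 K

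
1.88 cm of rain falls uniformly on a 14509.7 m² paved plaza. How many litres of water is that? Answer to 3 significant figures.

273000 litres

Depth: 1.88 cm × 10 = 18.8 mm.
1 mm over 1 m² is 1 L, so volume = 18.8 × 14509.7 = 272782.36 L ≈ 273000 L.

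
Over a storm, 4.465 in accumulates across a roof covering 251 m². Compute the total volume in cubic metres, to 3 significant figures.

28.5 cubic metres

Depth: 4.465 in × 25.4 = 113.411 mm.
1 mm over 1 m² is 1 L, so volume = 113.411 × 251 = 28466.161 L = 28.5 m³.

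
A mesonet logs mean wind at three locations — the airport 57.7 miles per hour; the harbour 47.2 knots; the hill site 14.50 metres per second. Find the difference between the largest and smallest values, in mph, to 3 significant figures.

25.3 mph

the harbour: 47.2 kt = 54.317 mph.
the hill site: 14.50 m/s = 32.436 mph.
Spread: 57.700 − 32.436 = 25.3 mph.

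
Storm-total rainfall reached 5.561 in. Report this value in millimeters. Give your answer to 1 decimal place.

1 in = 25.4 mm, so 5.561 × 25.4 = 141.2 mm.

141.2 mm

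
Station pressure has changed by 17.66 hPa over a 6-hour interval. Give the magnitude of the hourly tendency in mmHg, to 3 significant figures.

17.66 hPa / 6 h × 0.750062 mmHg/hPa = 2.21 mmHg/h.

2.21 mmHg per hour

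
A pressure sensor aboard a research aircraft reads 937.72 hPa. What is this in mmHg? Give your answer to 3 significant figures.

1 hPa = 0.750062 mmHg, so 937.72 × 0.750062 = 703 mmHg.

703 mmHg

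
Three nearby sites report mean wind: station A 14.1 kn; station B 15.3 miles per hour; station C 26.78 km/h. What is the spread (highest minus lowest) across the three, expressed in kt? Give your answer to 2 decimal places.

station B: 15.3 mph = 13.2953 kt.
station C: 26.78 km/h = 14.4600 kt.
Spread: 14.4600 − 13.2953 = 1.16 kt.

1.16 kt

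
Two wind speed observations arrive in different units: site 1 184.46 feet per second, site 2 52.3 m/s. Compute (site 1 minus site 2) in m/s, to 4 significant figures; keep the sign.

3.923 m/s

site 1: 184.46 ft/s = 56.22341 m/s.
Difference: 56.22341 − 52.30000 = 3.923 m/s.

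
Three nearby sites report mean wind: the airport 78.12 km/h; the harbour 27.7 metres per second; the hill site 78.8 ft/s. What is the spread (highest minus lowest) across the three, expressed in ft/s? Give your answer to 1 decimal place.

19.7 ft/s

the airport: 78.12 km/h = 71.194 ft/s.
the harbour: 27.7 m/s = 90.879 ft/s.
Spread: 90.879 − 71.194 = 19.7 ft/s.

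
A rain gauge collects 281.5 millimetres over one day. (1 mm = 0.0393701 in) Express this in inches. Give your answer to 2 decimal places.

11.08 in

1 mm = 0.0393701 in, so 281.5 × 0.0393701 = 11.08 in.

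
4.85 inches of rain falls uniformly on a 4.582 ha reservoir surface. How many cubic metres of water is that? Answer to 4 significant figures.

5645 cubic metres

Depth: 4.85 in × 25.4 = 123.19 mm.
Area: 4.582 ha = 45820 m².
1 mm over 1 m² is 1 L, so volume = 123.19 × 45820 = 5644565.8 L = 5645 m³.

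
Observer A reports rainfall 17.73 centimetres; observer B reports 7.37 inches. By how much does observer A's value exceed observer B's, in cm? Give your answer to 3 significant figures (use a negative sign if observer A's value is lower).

observer B: 7.37 in = 18.71980 cm.
Difference: 17.73000 − 18.71980 = -0.990 cm.

-0.990 cm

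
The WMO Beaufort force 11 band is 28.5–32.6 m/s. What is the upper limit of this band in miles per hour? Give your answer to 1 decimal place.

28.5–32.6 m/s × 2.237 = 63.8–72.9 mph.

72.9 mph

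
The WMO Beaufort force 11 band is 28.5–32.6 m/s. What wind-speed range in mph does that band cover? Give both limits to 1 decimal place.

63.8 to 72.9 mph

28.5–32.6 m/s × 2.237 = 63.8–72.9 mph.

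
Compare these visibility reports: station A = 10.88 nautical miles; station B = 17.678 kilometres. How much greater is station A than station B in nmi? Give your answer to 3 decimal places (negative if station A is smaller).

station B: 17.678 km = 9.54536 nmi.
Difference: 10.88000 − 9.54536 = 1.335 nmi.

1.335 nmi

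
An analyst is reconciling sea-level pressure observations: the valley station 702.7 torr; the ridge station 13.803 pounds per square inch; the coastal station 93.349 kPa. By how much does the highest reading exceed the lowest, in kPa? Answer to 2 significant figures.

the valley station: 702.7 mmHg = 93.686 kPa.
the ridge station: 13.803 psi = 95.168 kPa.
Spread: 95.168 − 93.349 = 1.8 kPa.

1.8 kPa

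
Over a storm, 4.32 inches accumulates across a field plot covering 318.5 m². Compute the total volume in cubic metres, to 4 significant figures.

34.95 cubic metres

Depth: 4.32 in × 25.4 = 109.728 mm.
1 mm over 1 m² is 1 L, so volume = 109.728 × 318.5 = 34948.368 L = 34.95 m³.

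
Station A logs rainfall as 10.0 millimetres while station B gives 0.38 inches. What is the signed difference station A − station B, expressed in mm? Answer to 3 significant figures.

0.348 mm

station B: 0.38 in = 9.65200 mm.
Difference: 10.00000 − 9.65200 = 0.348 mm.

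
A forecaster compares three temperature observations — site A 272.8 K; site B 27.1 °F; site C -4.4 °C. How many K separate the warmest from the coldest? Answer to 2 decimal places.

4.05 K

site A: 272.8 K = -0.350 °C.
site B: 27.1 °F = -2.722 °C.
Spread: (-0.350) − (-4.400) = 4.050 °C.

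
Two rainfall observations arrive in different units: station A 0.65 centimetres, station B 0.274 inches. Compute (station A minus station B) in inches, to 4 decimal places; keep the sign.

station A: 0.65 cm = 0.255906 in.
Difference: 0.255906 − 0.274000 = -0.0181 in.

-0.0181 in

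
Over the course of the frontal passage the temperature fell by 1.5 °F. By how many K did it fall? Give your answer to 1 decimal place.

Converting a difference, only the 9/5 scale factor applies: ΔK = 1.5 × 0.5556 = 0.8 K.

0.8 K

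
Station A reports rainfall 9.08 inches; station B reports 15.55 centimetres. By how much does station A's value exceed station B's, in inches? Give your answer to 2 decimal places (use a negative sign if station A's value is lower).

2.96 in

station B: 15.55 cm = 6.1220 in.
Difference: 9.0800 − 6.1220 = 2.96 in.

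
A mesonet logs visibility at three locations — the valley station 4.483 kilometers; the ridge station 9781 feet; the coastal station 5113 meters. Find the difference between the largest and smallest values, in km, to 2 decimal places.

the ridge station: 9781 ft = 2.9812 km.
the coastal station: 5113 m = 5.1130 km.
Spread: 5.1130 − 2.9812 = 2.13 km.

2.13 km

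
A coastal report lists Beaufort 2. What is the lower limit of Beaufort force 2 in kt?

4 kt

Beaufort 2 (light breeze) spans 4–6 knots.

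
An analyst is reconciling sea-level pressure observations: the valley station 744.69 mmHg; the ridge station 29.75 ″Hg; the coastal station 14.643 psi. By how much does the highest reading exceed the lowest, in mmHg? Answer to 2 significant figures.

the ridge station: 29.75 inHg = 755.65 mmHg.
the coastal station: 14.643 psi = 757.26 mmHg.
Spread: 757.26 − 744.69 = 13 mmHg.

13 mmHg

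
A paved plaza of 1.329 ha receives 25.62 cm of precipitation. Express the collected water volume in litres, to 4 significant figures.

3405000 litres

Depth: 25.62 cm × 10 = 256.2 mm.
Area: 1.329 ha = 13290 m².
1 mm over 1 m² is 1 L, so volume = 256.2 × 13290 = 3404898 L ≈ 3405000 L.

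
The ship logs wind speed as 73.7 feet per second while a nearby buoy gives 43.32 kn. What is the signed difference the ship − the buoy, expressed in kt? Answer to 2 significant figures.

0.35 kt

the ship: 73.7 ft/s = 43.6661 kt.
Difference: 43.6661 − 43.3200 = 0.35 kt.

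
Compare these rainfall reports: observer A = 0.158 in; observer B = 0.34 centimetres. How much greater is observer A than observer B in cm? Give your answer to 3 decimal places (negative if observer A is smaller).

observer A: 0.158 in = 0.40132 cm.
Difference: 0.40132 − 0.34000 = 0.061 cm.

0.061 cm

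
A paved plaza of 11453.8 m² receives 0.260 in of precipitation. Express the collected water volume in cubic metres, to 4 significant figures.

Depth: 0.260 in × 25.4 = 6.604 mm.
1 mm over 1 m² is 1 L, so volume = 6.604 × 11453.8 = 75640.895 L = 75.64 m³.

75.64 cubic metres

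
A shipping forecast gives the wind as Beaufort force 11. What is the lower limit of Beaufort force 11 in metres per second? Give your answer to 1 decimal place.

28.5 m/s

Beaufort 11 (violent storm) spans 28.5–32.6 m/s.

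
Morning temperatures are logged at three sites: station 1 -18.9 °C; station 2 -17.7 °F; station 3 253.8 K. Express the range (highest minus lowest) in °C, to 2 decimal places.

station 2: -17.7 °F = -27.611 °C.
station 3: 253.8 K = -19.350 °C.
Spread: (-18.900) − (-27.611) = 8.711 °C.

8.71 °C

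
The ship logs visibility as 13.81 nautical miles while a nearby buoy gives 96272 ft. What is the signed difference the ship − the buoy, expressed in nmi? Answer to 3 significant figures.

the buoy: 96272 ft = 15.8443 nmi.
Difference: 13.8100 − 15.8443 = -2.03 nmi.

-2.03 nmi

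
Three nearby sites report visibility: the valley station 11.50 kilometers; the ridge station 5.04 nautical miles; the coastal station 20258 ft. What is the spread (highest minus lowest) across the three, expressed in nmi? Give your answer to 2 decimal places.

2.88 nmi

the valley station: 11.50 km = 6.2095 nmi.
the coastal station: 20258 ft = 3.3340 nmi.
Spread: 6.2095 − 3.3340 = 2.88 nmi.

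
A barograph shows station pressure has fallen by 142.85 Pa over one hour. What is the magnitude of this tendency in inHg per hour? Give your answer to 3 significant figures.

142.85 Pa / 1 h × 0.0002953 inHg/Pa = 0.0422 inHg/h.

0.0422 inHg per hour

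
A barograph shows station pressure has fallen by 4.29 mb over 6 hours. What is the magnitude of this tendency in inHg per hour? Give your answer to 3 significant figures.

0.0211 inHg per hour

4.29 mb / 6 h × 0.02953 inHg/mb = 0.0211 inHg/h.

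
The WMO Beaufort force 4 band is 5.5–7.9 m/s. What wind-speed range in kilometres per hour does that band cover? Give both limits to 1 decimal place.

19.8 to 28.4 km/h

5.5–7.9 m/s × 3.6 = 19.8–28.4 km/h.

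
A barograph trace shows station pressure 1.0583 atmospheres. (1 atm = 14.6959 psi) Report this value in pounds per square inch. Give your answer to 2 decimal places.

1 atm = 14.6959 psi, so 1.0583 × 14.6959 = 15.55 psi.

15.55 psi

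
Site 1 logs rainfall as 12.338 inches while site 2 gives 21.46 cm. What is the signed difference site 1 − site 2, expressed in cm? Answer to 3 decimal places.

9.879 cm

site 1: 12.338 in = 31.33852 cm.
Difference: 31.33852 − 21.46000 = 9.879 cm.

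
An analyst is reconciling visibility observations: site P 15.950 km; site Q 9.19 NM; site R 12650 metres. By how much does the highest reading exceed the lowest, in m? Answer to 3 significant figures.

4370 m

site P: 15.950 km = 15950.00 m.
site Q: 9.19 nmi = 17019.88 m.
Spread: 17019.88 − 12650.00 = 4370 m.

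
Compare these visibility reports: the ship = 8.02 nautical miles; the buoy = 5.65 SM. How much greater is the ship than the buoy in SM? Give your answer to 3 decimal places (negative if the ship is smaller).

3.579 SM

the ship: 8.02 nmi = 9.22925 SM.
Difference: 9.22925 − 5.65000 = 3.579 SM.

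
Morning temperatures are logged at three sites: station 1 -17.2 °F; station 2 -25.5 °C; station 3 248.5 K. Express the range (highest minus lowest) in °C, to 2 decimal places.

station 1: -17.2 °F = -27.333 °C.
station 3: 248.5 K = -24.650 °C.
Spread: (-24.650) − (-27.333) = 2.683 °C.

2.68 °C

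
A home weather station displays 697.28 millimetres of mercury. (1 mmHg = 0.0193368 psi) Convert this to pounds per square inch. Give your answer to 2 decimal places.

13.48 psi

1 mmHg = 0.0193368 psi, so 697.28 × 0.0193368 = 13.48 psi.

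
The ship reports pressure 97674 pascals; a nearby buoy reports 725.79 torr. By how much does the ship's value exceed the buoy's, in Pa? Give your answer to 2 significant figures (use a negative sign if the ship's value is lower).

the buoy: 725.79 mmHg = 96764.06 Pa.
Difference: 97674.00 − 96764.06 = 910 Pa.

910 Pa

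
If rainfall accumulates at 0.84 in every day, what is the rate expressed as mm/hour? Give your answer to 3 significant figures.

0.84 in/day × 25.4 mm/in × 0.0416667 day/hour = 0.889 mm/hour.

0.889 mm/hour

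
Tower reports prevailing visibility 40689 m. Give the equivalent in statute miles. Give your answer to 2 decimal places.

1 m = 0.000621371 SM, so 40689 × 0.000621371 = 25.28 SM.

25.28 SM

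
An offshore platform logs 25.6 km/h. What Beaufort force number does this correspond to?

Beaufort force 4

25.6 km/h = 7.1 m/s, which is Beaufort 4 (moderate breeze, 5.5–7.9 m/s).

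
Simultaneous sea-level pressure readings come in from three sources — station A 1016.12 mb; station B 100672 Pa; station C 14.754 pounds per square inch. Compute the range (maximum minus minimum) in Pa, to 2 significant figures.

station A: 1016.12 mb = 101612.00 Pa.
station C: 14.754 psi = 101725.25 Pa.
Spread: 101725.25 − 100672.00 = 1100 Pa.

1100 Pa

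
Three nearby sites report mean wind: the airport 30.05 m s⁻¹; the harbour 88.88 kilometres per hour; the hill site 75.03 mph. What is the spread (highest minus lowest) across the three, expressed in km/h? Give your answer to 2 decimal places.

31.87 km/h

the airport: 30.05 m/s = 108.1800 km/h.
the hill site: 75.03 mph = 120.7491 km/h.
Spread: 120.7491 − 88.8800 = 31.87 km/h.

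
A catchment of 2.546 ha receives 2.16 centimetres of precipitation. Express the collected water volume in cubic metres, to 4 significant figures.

Depth: 2.16 cm × 10 = 21.6 mm.
Area: 2.546 ha = 25460 m².
1 mm over 1 m² is 1 L, so volume = 21.6 × 25460 = 549936 L = 549.9 m³.

549.9 cubic metres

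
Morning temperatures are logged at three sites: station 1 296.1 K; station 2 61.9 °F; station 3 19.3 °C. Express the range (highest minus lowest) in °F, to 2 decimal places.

station 1: 296.1 K = 22.950 °C.
station 2: 61.9 °F = 16.611 °C.
Spread: 22.950 − 16.611 = 6.339 °C = 11.41 °F.

11.41 °F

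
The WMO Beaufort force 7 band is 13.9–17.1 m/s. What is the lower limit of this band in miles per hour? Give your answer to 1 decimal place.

31.1 mph

13.9–17.1 m/s × 2.237 = 31.1–38.3 mph.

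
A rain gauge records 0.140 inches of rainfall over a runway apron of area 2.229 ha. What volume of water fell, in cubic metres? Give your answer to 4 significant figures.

Depth: 0.140 in × 25.4 = 3.556 mm.
Area: 2.229 ha = 22290 m².
1 mm over 1 m² is 1 L, so volume = 3.556 × 22290 = 79263.24 L = 79.26 m³.

79.26 cubic metres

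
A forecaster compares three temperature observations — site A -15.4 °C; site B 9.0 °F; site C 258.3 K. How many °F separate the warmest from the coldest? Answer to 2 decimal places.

site B: 9.0 °F = -12.778 °C.
site C: 258.3 K = -14.850 °C.
Spread: (-12.778) − (-15.400) = 2.622 °C = 4.72 °F.

4.72 °F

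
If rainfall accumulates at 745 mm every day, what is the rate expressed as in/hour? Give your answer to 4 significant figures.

745 mm/day × 0.0393701 in/mm × 0.0416667 day/hour = 1.222 in/hour.

1.222 in/hour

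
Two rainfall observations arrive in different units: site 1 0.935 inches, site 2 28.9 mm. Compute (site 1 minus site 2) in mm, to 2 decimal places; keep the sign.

-5.15 mm

site 1: 0.935 in = 23.7490 mm.
Difference: 23.7490 − 28.9000 = -5.15 mm.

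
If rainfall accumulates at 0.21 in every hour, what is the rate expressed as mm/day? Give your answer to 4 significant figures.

0.21 in/hour × 25.4 mm/in × 24 hour/day = 128.0 mm/day.

128.0 mm/day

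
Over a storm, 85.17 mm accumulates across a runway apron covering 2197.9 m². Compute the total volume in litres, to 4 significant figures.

1 mm over 1 m² is 1 L, so volume = 85.17 × 2197.9 = 187195.14 L ≈ 187200 L.

187200 litres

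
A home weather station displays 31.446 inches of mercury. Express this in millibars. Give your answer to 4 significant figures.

1065 mb

1 inHg = 33.8639 mb, so 31.446 × 33.8639 = 1065 mb.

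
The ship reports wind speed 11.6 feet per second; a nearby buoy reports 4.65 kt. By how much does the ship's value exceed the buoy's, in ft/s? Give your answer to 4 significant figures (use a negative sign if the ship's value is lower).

the buoy: 4.65 kt = 7.84832 ft/s.
Difference: 11.60000 − 7.84832 = 3.752 ft/s.

3.752 ft/s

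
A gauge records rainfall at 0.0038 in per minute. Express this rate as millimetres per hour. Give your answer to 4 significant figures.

0.0038 in/minute × 25.4 mm/in × 60 minute/hour = 5.791 mm/hour.

5.791 mm/hour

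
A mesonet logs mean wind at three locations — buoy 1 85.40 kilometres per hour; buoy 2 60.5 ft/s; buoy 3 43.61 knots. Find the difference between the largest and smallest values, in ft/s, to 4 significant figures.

buoy 1: 85.40 km/h = 77.8288 ft/s.
buoy 3: 43.61 kt = 73.6054 ft/s.
Spread: 77.8288 − 60.5000 = 17.33 ft/s.

17.33 ft/s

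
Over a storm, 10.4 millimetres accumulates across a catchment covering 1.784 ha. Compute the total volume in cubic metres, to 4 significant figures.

Area: 1.784 ha = 17840 m².
1 mm over 1 m² is 1 L, so volume = 10.4 × 17840 = 185536 L = 185.5 m³.

185.5 cubic metres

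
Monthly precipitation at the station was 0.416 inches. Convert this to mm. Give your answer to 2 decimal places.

1 in = 25.4 mm, so 0.416 × 25.4 = 10.57 mm.

10.57 mm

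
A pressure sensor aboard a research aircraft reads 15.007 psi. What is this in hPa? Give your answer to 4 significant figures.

1035 hPa

1 psi = 68.9476 hPa, so 15.007 × 68.9476 = 1035 hPa.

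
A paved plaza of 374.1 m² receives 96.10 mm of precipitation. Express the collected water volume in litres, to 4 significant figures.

1 mm over 1 m² is 1 L, so volume = 96.1 × 374.1 = 35951.01 L ≈ 35950 L.

35950 litres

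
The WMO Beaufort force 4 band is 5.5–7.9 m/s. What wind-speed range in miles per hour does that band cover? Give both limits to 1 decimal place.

5.5–7.9 m/s × 2.237 = 12.3–17.7 mph.

12.3 to 17.7 mph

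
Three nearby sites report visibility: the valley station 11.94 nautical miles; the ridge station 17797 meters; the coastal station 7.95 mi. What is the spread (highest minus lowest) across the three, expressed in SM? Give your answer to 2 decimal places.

the valley station: 11.94 nmi = 13.7403 SM.
the ridge station: 17797 m = 11.0585 SM.
Spread: 13.7403 − 7.9500 = 5.79 SM.

5.79 SM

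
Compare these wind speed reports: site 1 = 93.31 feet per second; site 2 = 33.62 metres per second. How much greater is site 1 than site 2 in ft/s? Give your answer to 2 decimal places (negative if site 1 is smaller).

site 2: 33.62 m/s = 110.3018 ft/s.
Difference: 93.3100 − 110.3018 = -16.99 ft/s.

-16.99 ft/s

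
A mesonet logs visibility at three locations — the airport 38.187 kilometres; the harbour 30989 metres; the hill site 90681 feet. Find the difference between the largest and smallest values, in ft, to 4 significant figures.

the airport: 38.187 km = 125285.43 ft.
the harbour: 30989 m = 101669.95 ft.
Spread: 125285.43 − 90681.00 = 34600 ft.

34600 ft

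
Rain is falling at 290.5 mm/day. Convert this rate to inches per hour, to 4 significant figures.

0.4765 in/hour

290.5 mm/day × 0.0393701 in/mm × 0.0416667 day/hour = 0.4765 in/hour.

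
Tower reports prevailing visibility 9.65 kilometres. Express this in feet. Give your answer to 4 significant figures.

31660 ft

1 km = 3280.84 ft, so 9.65 × 3280.84 = 31660 ft.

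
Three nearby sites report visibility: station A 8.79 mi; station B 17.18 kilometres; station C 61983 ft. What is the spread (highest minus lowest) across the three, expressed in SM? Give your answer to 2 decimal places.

station B: 17.18 km = 10.6752 SM.
station C: 61983 ft = 11.7392 SM.
Spread: 11.7392 − 8.7900 = 2.95 SM.

2.95 SM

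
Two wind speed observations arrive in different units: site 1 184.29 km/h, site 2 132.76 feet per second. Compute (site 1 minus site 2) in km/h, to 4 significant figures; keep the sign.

38.62 km/h

site 2: 132.76 ft/s = 145.6749 km/h.
Difference: 184.2900 − 145.6749 = 38.62 km/h.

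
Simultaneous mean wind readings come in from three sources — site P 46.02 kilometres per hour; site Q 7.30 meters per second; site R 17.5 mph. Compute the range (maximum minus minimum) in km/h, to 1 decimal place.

site Q: 7.30 m/s = 26.280 km/h.
site R: 17.5 mph = 28.164 km/h.
Spread: 46.020 − 26.280 = 19.7 km/h.

19.7 km/h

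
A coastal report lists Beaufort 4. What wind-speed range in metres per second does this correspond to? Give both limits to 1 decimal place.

5.5 to 7.9 m/s

Beaufort 4 (moderate breeze) spans 5.5–7.9 m/s.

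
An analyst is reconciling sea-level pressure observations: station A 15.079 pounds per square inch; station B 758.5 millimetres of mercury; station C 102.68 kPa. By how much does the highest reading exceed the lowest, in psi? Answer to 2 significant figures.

station B: 758.5 mmHg = 14.6669 psi.
station C: 102.68 kPa = 14.8925 psi.
Spread: 15.0790 − 14.6669 = 0.41 psi.

0.41 psi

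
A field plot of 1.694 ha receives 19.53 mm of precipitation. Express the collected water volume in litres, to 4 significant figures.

330800 litres

Area: 1.694 ha = 16940 m².
1 mm over 1 m² is 1 L, so volume = 19.53 × 16940 = 330838.2 L ≈ 330800 L.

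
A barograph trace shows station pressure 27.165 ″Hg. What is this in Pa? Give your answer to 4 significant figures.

1 inHg = 3386.39 Pa, so 27.165 × 3386.39 = 91990 Pa.

91990 Pa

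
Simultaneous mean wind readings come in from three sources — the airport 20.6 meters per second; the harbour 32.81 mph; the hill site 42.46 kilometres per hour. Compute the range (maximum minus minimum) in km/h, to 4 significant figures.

the airport: 20.6 m/s = 74.1600 km/h.
the harbour: 32.81 mph = 52.8026 km/h.
Spread: 74.1600 − 42.4600 = 31.70 km/h.

31.70 km/h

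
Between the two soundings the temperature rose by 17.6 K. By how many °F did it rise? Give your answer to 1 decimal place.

Converting a difference, only the 9/5 scale factor applies: Δ°F = 17.6 × 1.8 = 31.7 °F.

31.7 °F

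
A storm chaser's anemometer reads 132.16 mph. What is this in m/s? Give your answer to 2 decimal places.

1 mph = 0.44704 m/s, so 132.16 × 0.44704 = 59.08 m/s.

59.08 m/s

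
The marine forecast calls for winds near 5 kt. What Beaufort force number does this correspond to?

5 kt lies in the Beaufort 2 band (light breeze, 4–6 kt).

Beaufort force 2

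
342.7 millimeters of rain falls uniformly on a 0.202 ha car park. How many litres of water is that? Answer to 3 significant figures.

Area: 0.202 ha = 2020 m².
1 mm over 1 m² is 1 L, so volume = 342.7 × 2020 = 692254 L ≈ 692000 L.

692000 litres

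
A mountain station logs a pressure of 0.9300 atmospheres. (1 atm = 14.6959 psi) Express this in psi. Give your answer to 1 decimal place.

13.7 psi

1 atm = 14.6959 psi, so 0.9300 × 14.6959 = 13.7 psi.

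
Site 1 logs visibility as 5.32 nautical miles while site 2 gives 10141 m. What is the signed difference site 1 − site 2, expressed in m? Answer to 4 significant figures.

-288.4 m

site 1: 5.32 nmi = 9852.640 m.
Difference: 9852.640 − 10141.000 = -288.4 m.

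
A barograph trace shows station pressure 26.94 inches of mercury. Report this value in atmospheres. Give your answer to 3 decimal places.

1 inHg = 0.0334211 atm, so 26.94 × 0.0334211 = 0.900 atm.

0.900 atm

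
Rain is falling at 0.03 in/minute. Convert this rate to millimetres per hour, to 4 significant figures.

45.72 mm/hour

0.03 in/minute × 25.4 mm/in × 60 minute/hour = 45.72 mm/hour.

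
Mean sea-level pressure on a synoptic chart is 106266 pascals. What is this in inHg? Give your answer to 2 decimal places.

31.38 inHg

1 Pa = 0.0002953 inHg, so 106266 × 0.0002953 = 31.38 inHg.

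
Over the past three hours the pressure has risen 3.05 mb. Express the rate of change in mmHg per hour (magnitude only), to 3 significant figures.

3.05 mb / 3 h × 0.750062 mmHg/mb = 0.763 mmHg/h.

0.763 mmHg per hour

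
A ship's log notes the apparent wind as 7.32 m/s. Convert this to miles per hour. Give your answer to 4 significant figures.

16.37 mph

1 m/s = 2.23694 mph, so 7.32 × 2.23694 = 16.37 mph.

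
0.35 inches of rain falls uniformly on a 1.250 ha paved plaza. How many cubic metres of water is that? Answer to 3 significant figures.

Depth: 0.35 in × 25.4 = 8.89 mm.
Area: 1.250 ha = 12500 m².
1 mm over 1 m² is 1 L, so volume = 8.89 × 12500 = 111125 L = 111 m³.

111 cubic metres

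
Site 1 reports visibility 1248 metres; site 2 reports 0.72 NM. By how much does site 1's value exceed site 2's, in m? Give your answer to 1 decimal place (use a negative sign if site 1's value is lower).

-85.4 m

site 2: 0.72 nmi = 1333.440 m.
Difference: 1248.000 − 1333.440 = -85.4 m.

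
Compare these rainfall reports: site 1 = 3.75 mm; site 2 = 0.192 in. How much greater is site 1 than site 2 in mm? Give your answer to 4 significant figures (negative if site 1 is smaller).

-1.127 mm

site 2: 0.192 in = 4.87680 mm.
Difference: 3.75000 − 4.87680 = -1.127 mm.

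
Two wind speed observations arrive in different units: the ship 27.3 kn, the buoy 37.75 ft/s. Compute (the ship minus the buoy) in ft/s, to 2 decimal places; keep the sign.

the ship: 27.3 kt = 46.0772 ft/s.
Difference: 46.0772 − 37.7500 = 8.33 ft/s.

8.33 ft/s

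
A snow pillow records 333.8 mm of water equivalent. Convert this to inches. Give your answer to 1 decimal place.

1 mm = 0.0393701 in, so 333.8 × 0.0393701 = 13.1 in.

13.1 in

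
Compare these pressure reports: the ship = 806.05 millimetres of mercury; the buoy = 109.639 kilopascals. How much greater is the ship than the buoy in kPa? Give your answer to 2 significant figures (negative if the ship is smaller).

the ship: 806.05 mmHg = 107.465 kPa.
Difference: 107.465 − 109.639 = -2.2 kPa.

-2.2 kPa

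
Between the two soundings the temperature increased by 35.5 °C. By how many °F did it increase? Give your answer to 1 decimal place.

A change of 1 °C equals a change of 1.8 °F: Δ°F = 35.5 × 1.8 = 63.9 °F.

63.9 °F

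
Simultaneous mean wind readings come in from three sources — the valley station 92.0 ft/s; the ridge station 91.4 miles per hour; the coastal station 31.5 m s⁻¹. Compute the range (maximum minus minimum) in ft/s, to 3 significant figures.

the ridge station: 91.4 mph = 134.053 ft/s.
the coastal station: 31.5 m/s = 103.346 ft/s.
Spread: 134.053 − 92.000 = 42.1 ft/s.

42.1 ft/s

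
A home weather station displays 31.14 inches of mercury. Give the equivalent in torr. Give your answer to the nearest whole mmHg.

1 inHg = 25.4 mmHg, so 31.14 × 25.4 = 791 mmHg.

791 mmHg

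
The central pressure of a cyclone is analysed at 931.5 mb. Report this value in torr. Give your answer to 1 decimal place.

698.7 mmHg

1 mb = 0.750062 mmHg, so 931.5 × 0.750062 = 698.7 mmHg.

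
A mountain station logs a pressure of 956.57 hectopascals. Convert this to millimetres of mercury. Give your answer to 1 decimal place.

717.5 mmHg

1 hPa = 0.750062 mmHg, so 956.57 × 0.750062 = 717.5 mmHg.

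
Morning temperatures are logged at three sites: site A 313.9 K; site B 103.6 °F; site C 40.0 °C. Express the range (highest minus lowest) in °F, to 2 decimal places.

1.75 °F

site A: 313.9 K = 40.750 °C.
site B: 103.6 °F = 39.778 °C.
Spread: 40.750 − 39.778 = 0.972 °C = 1.75 °F.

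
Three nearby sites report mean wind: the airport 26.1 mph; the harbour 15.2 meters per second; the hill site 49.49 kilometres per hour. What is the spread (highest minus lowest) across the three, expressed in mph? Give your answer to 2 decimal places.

7.90 mph

the harbour: 15.2 m/s = 34.0014 mph.
the hill site: 49.49 km/h = 30.7517 mph.
Spread: 34.0014 − 26.1000 = 7.90 mph.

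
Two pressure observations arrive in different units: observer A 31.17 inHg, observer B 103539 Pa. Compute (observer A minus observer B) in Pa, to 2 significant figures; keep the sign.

2000 Pa

observer A: 31.17 inHg = 105553.75 Pa.
Difference: 105553.75 − 103539.00 = 2000 Pa.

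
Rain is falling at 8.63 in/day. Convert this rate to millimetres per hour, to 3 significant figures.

8.63 in/day × 25.4 mm/in × 0.0416667 day/hour = 9.13 mm/hour.

9.13 mm/hour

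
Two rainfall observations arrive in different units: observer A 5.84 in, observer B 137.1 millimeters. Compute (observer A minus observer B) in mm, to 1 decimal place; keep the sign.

11.2 mm

observer A: 5.84 in = 148.336 mm.
Difference: 148.336 − 137.100 = 11.2 mm.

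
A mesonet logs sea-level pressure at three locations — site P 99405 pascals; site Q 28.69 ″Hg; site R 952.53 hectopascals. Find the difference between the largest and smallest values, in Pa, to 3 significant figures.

site Q: 28.69 inHg = 97155.50 Pa.
site R: 952.53 hPa = 95253.00 Pa.
Spread: 99405.00 − 95253.00 = 4150 Pa.

4150 Pa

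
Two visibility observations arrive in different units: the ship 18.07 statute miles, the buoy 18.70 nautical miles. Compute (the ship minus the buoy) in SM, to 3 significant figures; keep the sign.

the buoy: 18.70 nmi = 21.5196 SM.
Difference: 18.0700 − 21.5196 = -3.45 SM.

-3.45 SM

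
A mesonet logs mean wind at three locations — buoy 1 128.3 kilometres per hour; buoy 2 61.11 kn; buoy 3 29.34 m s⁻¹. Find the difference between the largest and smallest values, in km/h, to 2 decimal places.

22.68 km/h

buoy 2: 61.11 kt = 113.1757 km/h.
buoy 3: 29.34 m/s = 105.6240 km/h.
Spread: 128.3000 − 105.6240 = 22.68 km/h.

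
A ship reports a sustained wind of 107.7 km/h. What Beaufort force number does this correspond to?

107.7 km/h = 29.9 m/s, which is Beaufort 11 (violent storm, 28.5–32.6 m/s).

Beaufort force 11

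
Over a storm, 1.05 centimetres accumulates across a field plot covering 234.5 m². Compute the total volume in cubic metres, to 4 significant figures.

2.462 cubic metres

Depth: 1.05 cm × 10 = 10.5 mm.
1 mm over 1 m² is 1 L, so volume = 10.5 × 234.5 = 2462.25 L = 2.462 m³.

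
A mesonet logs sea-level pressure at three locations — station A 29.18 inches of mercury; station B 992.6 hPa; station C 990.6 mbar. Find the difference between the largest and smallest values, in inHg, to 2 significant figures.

0.13 inHg

station B: 992.6 hPa = 29.3115 inHg.
station C: 990.6 mb = 29.2524 inHg.
Spread: 29.3115 − 29.1800 = 0.13 inHg.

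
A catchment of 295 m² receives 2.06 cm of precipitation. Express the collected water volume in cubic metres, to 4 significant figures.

6.077 cubic metres

Depth: 2.06 cm × 10 = 20.6 mm.
1 mm over 1 m² is 1 L, so volume = 20.6 × 295 = 6077 L = 6.077 m³.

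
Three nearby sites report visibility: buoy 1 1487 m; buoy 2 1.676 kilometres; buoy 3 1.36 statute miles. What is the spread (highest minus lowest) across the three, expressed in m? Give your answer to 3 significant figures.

702 m

buoy 2: 1.676 km = 1676.00 m.
buoy 3: 1.36 SM = 2188.71 m.
Spread: 2188.71 − 1487.00 = 702 m.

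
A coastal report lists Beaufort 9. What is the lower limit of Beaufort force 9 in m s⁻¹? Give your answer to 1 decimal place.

20.8 m/s

Beaufort 9 (strong gale) spans 20.8–24.4 m/s.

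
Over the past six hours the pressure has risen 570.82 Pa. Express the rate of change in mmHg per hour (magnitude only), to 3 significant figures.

570.82 Pa / 6 h × 0.00750062 mmHg/Pa = 0.714 mmHg/h.

0.714 mmHg per hour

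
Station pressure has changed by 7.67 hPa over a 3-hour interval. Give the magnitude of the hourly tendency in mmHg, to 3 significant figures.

1.92 mmHg per hour

7.67 hPa / 3 h × 0.750062 mmHg/hPa = 1.92 mmHg/h.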